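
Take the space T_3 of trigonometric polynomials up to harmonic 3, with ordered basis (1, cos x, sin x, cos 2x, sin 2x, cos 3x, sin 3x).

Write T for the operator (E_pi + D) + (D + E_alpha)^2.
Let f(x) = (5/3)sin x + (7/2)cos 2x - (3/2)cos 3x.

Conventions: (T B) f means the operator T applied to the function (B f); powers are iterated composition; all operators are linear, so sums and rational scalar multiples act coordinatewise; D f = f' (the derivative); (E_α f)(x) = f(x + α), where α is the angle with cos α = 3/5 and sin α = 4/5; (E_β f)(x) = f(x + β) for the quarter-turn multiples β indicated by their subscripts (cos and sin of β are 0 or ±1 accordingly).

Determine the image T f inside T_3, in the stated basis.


E_pi f = -(5/3)sin x + (7/2)cos 2x + (3/2)cos 3x
D f = (5/3)cos x - 7sin 2x + (9/2)sin 3x
(E_pi + D) f = (5/3)cos x - (5/3)sin x + (7/2)cos 2x - 7sin 2x + (3/2)cos 3x + (9/2)sin 3x
D f = (5/3)cos x - 7sin 2x + (9/2)sin 3x
E_alpha f = (4/3)cos x + sin x - (49/50)cos 2x - (84/25)sin 2x + (351/250)cos 3x + (66/125)sin 3x
(D + E_alpha) f = 3cos x + sin x - (49/50)cos 2x - (259/25)sin 2x + (351/250)cos 3x + (1257/250)sin 3x
D (D + E_alpha) f = cos x - 3sin x - (518/25)cos 2x + (49/25)sin 2x + (3771/250)cos 3x - (1053/250)sin 3x
E_alpha (D + E_alpha) f = (13/5)cos x - (9/5)sin x - (12089/1250)cos 2x + (2401/625)sin 2x + (14241/31250)cos 3x - (162513/31250)sin 3x
(D + E_alpha) (D + E_alpha) f = (18/5)cos x - (24/5)sin x - (37989/1250)cos 2x + (3626/625)sin 2x + (242808/15625)cos 3x - (147069/15625)sin 3x
((E_pi + D) + (D + E_alpha)^2) f = (79/15)cos x - (97/15)sin x - (16807/625)cos 2x - (749/625)sin 2x + (532491/31250)cos 3x - (153513/31250)sin 3x

the result is g(x) = (79/15)cos x - (97/15)sin x - (16807/625)cos 2x - (749/625)sin 2x + (532491/31250)cos 3x - (153513/31250)sin 3x


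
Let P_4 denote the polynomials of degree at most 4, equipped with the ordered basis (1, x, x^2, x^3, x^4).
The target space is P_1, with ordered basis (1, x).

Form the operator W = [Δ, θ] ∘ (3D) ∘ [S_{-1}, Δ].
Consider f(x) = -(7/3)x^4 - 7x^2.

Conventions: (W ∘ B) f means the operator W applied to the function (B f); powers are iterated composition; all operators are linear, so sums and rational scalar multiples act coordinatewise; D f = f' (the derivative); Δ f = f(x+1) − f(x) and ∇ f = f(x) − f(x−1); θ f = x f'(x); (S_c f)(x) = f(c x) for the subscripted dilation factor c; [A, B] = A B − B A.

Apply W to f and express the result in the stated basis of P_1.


g(x) = 336x + 336

Δ f = -(28/3)x^3 - 14x^2 - (70/3)x - 28/3
S_{-1} Δ f = (28/3)x^3 - 14x^2 + (70/3)x - 28/3
S_{-1} f = -(7/3)x^4 - 7x^2
Δ S_{-1} f = -(28/3)x^3 - 14x^2 - (70/3)x - 28/3
[S_{-1}, Δ] f = (56/3)x^3 + (140/3)x
D [S_{-1}, Δ] f = 56x^2 + 140/3
(3D) [S_{-1}, Δ] f = 168x^2 + 140
θ (3D) [S_{-1}, Δ] f = 336x^2
Δ θ (3D) [S_{-1}, Δ] f = 672x + 336
Δ (3D) [S_{-1}, Δ] f = 336x + 168
θ Δ (3D) [S_{-1}, Δ] f = 336x
[Δ, θ] (3D) [S_{-1}, Δ] f = 336x + 336


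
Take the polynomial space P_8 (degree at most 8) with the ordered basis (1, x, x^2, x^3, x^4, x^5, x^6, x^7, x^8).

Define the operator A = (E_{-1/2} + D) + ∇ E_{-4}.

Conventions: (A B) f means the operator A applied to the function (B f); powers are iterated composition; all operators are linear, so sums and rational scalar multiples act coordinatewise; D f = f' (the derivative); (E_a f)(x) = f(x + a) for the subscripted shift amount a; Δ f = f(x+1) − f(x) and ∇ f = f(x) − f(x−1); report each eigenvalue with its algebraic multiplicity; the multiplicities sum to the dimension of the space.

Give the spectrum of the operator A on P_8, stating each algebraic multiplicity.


image of 1: 1
image of x: x + 3/2
image of x^2: x^2 + 3x - 35/4
image of x^3: x^3 + (9/2)x^2 - (105/4)x + 487/8
image of x^4: x^4 + 6x^3 - (105/2)x^2 + (487/2)x - 5903/16
image of x^5: x^5 + (15/2)x^4 - (175/2)x^3 + (2435/4)x^2 - (29515/16)x + 67231/32
image of x^6: x^6 + 9x^5 - (525/4)x^4 + (2435/2)x^3 - (88545/16)x^2 + (201693/16)x - 737855/64
image of x^7: x^7 + (21/2)x^6 - (735/4)x^5 + (17045/8)x^4 - (206605/16)x^3 + (1411851/32)x^2 - (5164985/64)x + 7902847/128
image of x^8: x^8 + 12x^7 - 245x^6 + 3409x^5 - (206605/8)x^4 + (470617/4)x^3 - (5164985/16)x^2 + (7902847/16)x - 83222783/256
the matrix is upper triangular; its diagonal is (1, 1, 1, 1, 1, 1, 1, 1, 1)
for a triangular matrix the eigenvalues are the diagonal entries, with algebraic multiplicity their repetition count

λ = 1 (multiplicity 9)


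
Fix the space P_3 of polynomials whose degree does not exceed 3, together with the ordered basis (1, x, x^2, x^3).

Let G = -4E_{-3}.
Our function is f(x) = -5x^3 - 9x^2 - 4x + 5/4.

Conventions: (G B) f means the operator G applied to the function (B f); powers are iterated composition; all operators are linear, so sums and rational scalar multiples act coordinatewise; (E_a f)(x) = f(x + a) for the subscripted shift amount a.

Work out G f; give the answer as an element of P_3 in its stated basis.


E_{-3} f = -5x^3 + 36x^2 - 85x + 269/4
(-4E_{-3}) f = 20x^3 - 144x^2 + 340x - 269

g(x) = 20x^3 - 144x^2 + 340x - 269


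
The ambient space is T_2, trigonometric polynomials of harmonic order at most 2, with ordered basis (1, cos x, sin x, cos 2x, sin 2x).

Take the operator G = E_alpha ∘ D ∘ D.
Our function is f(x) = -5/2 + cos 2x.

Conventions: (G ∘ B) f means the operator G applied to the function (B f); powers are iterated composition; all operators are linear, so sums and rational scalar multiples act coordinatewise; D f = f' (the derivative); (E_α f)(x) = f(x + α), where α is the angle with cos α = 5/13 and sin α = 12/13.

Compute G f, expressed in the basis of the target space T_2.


the result is g(x) = (476/169)cos 2x + (480/169)sin 2x

D f = -2sin 2x
D D f = -4cos 2x
E_alpha D D f = (476/169)cos 2x + (480/169)sin 2x


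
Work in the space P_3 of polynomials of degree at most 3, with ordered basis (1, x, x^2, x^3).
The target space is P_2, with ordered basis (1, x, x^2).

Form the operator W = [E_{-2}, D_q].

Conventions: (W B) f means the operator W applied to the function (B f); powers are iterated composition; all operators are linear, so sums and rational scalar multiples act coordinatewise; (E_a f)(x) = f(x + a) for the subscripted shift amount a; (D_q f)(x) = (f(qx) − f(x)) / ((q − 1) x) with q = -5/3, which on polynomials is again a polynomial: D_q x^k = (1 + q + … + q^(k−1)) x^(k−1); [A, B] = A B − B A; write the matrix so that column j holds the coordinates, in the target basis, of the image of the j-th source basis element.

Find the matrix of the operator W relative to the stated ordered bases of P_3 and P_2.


the matrix is [[0, 0, 16/3, -32/9]; [0, 0, 0, -112/9]; [0, 0, 0, 0]] (rows listed top to bottom)

image of 1: 0
image of x: 0
image of x^2: 16/3
image of x^3: -(112/9)x - 32/9
each image's coordinates form column j of the matrix


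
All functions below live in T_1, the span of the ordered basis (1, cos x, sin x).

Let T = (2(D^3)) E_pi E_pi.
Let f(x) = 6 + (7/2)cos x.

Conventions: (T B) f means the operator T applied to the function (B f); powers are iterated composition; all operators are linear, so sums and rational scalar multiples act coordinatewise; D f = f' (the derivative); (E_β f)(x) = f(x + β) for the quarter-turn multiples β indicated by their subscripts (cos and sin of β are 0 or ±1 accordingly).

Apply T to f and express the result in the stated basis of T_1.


g(x) = 7sin x

E_pi f = 6 - (7/2)cos x
E_pi E_pi f = 6 + (7/2)cos x
D (E_pi E_pi) f = -(7/2)sin x
D D (E_pi E_pi) f = -(7/2)cos x
D D D (E_pi E_pi) f = (7/2)sin x
(2(D^3)) (E_pi E_pi) f = 7sin x


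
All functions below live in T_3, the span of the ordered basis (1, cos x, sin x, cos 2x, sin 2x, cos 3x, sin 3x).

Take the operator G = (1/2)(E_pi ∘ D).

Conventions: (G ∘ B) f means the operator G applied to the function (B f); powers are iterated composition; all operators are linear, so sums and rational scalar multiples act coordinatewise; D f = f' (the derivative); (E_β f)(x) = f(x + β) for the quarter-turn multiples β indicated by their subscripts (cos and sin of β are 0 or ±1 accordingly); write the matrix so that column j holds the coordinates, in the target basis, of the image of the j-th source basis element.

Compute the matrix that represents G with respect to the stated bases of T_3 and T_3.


the matrix is [[0, 0, 0, 0, 0, 0, 0]; [0, 0, -1/2, 0, 0, 0, 0]; [0, 1/2, 0, 0, 0, 0, 0]; [0, 0, 0, 0, 1, 0, 0]; [0, 0, 0, -1, 0, 0, 0]; [0, 0, 0, 0, 0, 0, -3/2]; [0, 0, 0, 0, 0, 3/2, 0]] (rows listed top to bottom)

image of 1: 0
image of cos x: (1/2)sin x
image of sin x: -(1/2)cos x
image of cos 2x: -sin 2x
image of sin 2x: cos 2x
image of cos 3x: (3/2)sin 3x
image of sin 3x: -(3/2)cos 3x
each image's coordinates form column j of the matrix


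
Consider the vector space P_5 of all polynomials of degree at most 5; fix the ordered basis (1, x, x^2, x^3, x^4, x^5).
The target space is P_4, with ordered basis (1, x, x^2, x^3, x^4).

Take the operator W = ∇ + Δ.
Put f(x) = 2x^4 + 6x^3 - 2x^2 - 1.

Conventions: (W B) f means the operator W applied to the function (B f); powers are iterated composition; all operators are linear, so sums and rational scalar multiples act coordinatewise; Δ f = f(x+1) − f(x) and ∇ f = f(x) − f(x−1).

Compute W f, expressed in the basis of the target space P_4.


the image equals g(x) = 16x^3 + 36x^2 + 8x + 12

∇ f = 8x^3 + 6x^2 - 14x + 6
Δ f = 8x^3 + 30x^2 + 22x + 6
(∇ + Δ) f = 16x^3 + 36x^2 + 8x + 12


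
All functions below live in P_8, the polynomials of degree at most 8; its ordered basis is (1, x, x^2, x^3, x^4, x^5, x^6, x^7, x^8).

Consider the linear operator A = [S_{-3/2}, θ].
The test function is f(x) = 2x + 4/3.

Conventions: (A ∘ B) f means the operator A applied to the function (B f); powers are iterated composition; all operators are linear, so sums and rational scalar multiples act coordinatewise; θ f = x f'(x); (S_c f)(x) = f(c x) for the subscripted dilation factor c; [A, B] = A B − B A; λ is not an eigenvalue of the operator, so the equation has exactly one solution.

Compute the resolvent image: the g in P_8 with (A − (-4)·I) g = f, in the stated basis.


write g with unknown coordinates in the stated basis and equate coefficients in (A − (-4)·I) g = f
solving from the highest basis element down gives g = (1/2)x + 1/3
check: A g = 0
so A g − (-4)·g = 2x + 4/3 = f ✓

g(x) = (1/2)x + 1/3


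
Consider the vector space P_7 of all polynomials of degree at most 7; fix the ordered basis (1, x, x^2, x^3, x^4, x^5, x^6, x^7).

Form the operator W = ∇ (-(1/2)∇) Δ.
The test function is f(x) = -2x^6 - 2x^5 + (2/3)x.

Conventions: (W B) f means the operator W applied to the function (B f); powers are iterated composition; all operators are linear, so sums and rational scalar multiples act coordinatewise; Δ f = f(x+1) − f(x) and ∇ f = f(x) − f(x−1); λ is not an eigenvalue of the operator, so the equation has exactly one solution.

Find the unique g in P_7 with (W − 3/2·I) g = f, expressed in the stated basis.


write g with unknown coordinates in the stated basis and equate coefficients in (W − 3/2·I) g = f
solving from the highest basis element down gives g = (4/3)x^6 + (4/3)x^5 - (160/3)x^3 + (160/3)x^2 - (484/9)x + 120
check: W g = -80x^3 + 80x^2 - 80x + 180
so W g − 3/2·g = -2x^6 - 2x^5 + (2/3)x = f ✓

g(x) = (4/3)x^6 + (4/3)x^5 - (160/3)x^3 + (160/3)x^2 - (484/9)x + 120


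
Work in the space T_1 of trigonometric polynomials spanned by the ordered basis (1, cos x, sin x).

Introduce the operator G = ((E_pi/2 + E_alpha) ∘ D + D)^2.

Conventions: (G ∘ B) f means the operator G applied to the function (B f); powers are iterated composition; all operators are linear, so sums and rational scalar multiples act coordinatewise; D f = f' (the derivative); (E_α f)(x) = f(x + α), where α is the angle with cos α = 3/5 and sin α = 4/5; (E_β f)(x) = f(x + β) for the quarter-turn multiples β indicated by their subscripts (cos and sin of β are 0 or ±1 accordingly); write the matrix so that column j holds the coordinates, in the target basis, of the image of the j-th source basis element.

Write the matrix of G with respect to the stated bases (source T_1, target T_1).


the matrix is [[0, 0, 0]; [0, 17/25, -144/25]; [0, 144/25, 17/25]] (rows listed top to bottom)

image of 1: 0
image of cos x: (17/25)cos x + (144/25)sin x
image of sin x: -(144/25)cos x + (17/25)sin x
each image's coordinates form column j of the matrix


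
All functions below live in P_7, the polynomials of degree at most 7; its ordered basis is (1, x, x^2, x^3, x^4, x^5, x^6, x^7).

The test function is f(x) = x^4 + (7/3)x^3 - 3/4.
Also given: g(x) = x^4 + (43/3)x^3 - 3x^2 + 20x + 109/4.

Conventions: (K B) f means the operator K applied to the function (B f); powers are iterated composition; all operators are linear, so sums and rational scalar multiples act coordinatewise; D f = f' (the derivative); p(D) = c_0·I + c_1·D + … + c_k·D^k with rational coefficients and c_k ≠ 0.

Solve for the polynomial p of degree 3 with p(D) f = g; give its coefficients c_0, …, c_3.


D^0 f = x^4 + (7/3)x^3 - 3/4
D^1 f = 4x^3 + 7x^2
D^2 f = 12x^2 + 14x
D^3 f = 24x + 14
matching coefficients of g against c_0 f + c_1 Df + … from the top degree down determines the c_i
solution: c_0 = 1, c_1 = 3, c_2 = -2, c_3 = 2

p(D) = I + 3·D − 2·D^2 + 2·D^3, i.e. c_0 = 1, c_1 = 3, c_2 = -2, c_3 = 2


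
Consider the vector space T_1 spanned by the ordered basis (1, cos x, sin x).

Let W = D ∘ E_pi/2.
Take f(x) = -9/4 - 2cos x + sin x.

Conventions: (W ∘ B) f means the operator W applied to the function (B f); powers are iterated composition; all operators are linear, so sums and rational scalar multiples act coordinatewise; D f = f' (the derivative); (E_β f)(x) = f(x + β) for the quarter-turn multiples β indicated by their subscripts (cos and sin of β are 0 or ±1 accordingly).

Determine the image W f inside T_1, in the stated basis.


g(x) = 2cos x - sin x

E_pi/2 f = -9/4 + cos x + 2sin x
D E_pi/2 f = 2cos x - sin x


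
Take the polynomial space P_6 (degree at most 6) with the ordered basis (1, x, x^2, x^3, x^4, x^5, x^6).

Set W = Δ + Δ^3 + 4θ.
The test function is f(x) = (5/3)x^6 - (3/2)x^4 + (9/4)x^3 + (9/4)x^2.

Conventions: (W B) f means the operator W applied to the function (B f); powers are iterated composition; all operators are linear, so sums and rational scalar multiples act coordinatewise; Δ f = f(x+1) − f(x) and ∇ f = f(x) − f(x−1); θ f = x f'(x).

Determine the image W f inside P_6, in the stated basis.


the result is g(x) = 40x^6 + 10x^5 + x^4 + (763/3)x^3 + (3763/4)x^2 + (5917/4)x + 5185/6

Δ f = 10x^5 + 25x^4 + (82/3)x^3 + (91/4)x^2 + (61/4)x + 14/3
Δ f = 10x^5 + 25x^4 + (82/3)x^3 + (91/4)x^2 + (61/4)x + 14/3
Δ Δ f = 50x^4 + 200x^3 + 332x^2 + (555/2)x + 301/3
Δ Δ Δ f = 200x^3 + 900x^2 + 1464x + 1719/2
θ f = 10x^6 - 6x^4 + (27/4)x^3 + (9/2)x^2
(4θ) f = 40x^6 - 24x^4 + 27x^3 + 18x^2
(Δ + Δ^3 + 4θ) f = 40x^6 + 10x^5 + x^4 + (763/3)x^3 + (3763/4)x^2 + (5917/4)x + 5185/6


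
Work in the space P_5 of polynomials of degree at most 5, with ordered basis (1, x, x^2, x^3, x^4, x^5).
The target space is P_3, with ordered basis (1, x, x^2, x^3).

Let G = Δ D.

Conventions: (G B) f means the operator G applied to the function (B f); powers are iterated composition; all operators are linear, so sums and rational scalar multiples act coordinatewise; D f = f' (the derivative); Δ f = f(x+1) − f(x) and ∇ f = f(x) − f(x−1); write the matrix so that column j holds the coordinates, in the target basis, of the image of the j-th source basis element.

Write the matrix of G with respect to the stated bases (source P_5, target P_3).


image of 1: 0
image of x: 0
image of x^2: 2
image of x^3: 6x + 3
image of x^4: 12x^2 + 12x + 4
image of x^5: 20x^3 + 30x^2 + 20x + 5
each image's coordinates form column j of the matrix

the matrix is [[0, 0, 2, 3, 4, 5]; [0, 0, 0, 6, 12, 20]; [0, 0, 0, 0, 12, 30]; [0, 0, 0, 0, 0, 20]] (rows listed top to bottom)


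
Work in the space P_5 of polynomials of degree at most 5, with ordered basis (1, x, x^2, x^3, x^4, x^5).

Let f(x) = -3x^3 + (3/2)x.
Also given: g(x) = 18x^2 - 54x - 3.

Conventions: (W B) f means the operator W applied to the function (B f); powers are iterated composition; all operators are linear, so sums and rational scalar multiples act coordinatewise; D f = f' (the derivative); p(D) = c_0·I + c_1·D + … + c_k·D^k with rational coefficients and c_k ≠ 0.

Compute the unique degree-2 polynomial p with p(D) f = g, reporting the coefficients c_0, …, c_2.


D^0 f = -3x^3 + (3/2)x
D^1 f = -9x^2 + 3/2
D^2 f = -18x
matching coefficients of g against c_0 f + c_1 Df + … from the top degree down determines the c_i
solution: c_0 = 0, c_1 = -2, c_2 = 3

p(D) = -2·D + 3·D^2, i.e. c_0 = 0, c_1 = -2, c_2 = 3


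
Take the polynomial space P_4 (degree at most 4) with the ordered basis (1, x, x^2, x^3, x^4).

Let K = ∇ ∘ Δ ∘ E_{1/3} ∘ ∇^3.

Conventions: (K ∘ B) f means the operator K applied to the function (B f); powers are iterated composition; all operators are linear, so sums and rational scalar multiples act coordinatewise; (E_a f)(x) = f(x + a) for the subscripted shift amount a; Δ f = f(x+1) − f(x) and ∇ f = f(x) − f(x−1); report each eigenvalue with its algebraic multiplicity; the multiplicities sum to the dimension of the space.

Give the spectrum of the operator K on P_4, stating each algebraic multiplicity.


image of 1: 0
image of x: 0
image of x^2: 0
image of x^3: 0
image of x^4: 0
the matrix is upper triangular; its diagonal is (0, 0, 0, 0, 0)
for a triangular matrix the eigenvalues are the diagonal entries, with algebraic multiplicity their repetition count

λ = 0 (multiplicity 5)


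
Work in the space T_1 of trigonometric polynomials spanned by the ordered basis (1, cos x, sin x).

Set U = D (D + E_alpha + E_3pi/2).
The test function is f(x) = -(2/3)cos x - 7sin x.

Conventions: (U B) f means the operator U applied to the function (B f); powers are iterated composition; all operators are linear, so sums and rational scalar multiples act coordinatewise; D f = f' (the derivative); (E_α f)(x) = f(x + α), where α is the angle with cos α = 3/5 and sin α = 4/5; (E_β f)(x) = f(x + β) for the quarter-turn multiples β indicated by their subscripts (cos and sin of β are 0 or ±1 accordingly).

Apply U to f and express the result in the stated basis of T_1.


D f = -7cos x + (2/3)sin x
E_alpha f = -6cos x - (11/3)sin x
E_3pi/2 f = 7cos x - (2/3)sin x
(D + E_alpha + E_3pi/2) f = -6cos x - (11/3)sin x
D (D + E_alpha + E_3pi/2) f = -(11/3)cos x + 6sin x

the result is g(x) = -(11/3)cos x + 6sin x


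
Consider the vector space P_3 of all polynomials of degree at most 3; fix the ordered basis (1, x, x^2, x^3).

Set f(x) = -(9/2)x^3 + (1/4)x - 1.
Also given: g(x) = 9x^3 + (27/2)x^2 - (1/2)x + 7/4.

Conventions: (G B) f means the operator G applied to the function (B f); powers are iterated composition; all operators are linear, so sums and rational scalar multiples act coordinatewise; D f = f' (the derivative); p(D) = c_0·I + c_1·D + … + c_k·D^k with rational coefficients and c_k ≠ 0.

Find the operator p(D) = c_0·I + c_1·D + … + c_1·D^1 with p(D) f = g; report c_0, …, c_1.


c_0 = -2, c_1 = -1

D^0 f = -(9/2)x^3 + (1/4)x - 1
D^1 f = -(27/2)x^2 + 1/4
matching coefficients of g against c_0 f + c_1 Df + … from the top degree down determines the c_i
solution: c_0 = -2, c_1 = -1


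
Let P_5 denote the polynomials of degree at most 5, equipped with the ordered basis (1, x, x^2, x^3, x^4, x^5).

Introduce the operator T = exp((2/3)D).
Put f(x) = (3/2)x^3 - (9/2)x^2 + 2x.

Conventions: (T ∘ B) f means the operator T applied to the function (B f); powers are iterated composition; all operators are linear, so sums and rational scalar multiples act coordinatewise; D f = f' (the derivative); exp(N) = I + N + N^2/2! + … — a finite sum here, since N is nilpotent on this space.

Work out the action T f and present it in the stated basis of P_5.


the result is g(x) = (3/2)x^3 - (3/2)x^2 - 2x - 2/9

order-1 term: 3x^2 - 6x + 4/3
order-2 term: 2x - 2
order-3 term: 4/9
the series for exp((2/3)D) f terminates at order 3
exp((2/3)D) f = (3/2)x^3 - (3/2)x^2 - 2x - 2/9


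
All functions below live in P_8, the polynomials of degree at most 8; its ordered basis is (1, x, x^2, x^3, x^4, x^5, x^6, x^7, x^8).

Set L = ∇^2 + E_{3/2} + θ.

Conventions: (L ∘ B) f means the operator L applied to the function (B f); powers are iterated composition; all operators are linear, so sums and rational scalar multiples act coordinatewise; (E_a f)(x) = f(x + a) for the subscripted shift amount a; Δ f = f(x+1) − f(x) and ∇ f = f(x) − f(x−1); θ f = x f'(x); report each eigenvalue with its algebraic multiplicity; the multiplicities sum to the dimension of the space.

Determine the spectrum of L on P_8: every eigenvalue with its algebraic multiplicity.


image of 1: 1
image of x: 2x + 3/2
image of x^2: 3x^2 + 3x + 17/4
image of x^3: 4x^3 + (9/2)x^2 + (51/4)x - 21/8
image of x^4: 5x^4 + 6x^3 + (51/2)x^2 - (21/2)x + 305/16
image of x^5: 6x^5 + (15/2)x^4 + (85/2)x^3 - (105/4)x^2 + (1525/16)x - 717/32
image of x^6: 7x^6 + 9x^5 + (255/4)x^4 - (105/2)x^3 + (4575/16)x^2 - (2151/16)x + 4697/64
image of x^7: 8x^7 + (21/2)x^6 + (357/4)x^5 - (735/8)x^4 + (10675/16)x^3 - (15057/32)x^2 + (32879/64)x - 13941/128
image of x^8: 9x^8 + 12x^7 + 119x^6 - 147x^5 + (10675/8)x^4 - (5019/4)x^3 + (32879/16)x^2 - (13941/16)x + 71585/256
the matrix is upper triangular; its diagonal is (1, 2, 3, 4, 5, 6, 7, 8, 9)
for a triangular matrix the eigenvalues are the diagonal entries, with algebraic multiplicity their repetition count

λ = 1 (multiplicity 1), λ = 2 (multiplicity 1), λ = 3 (multiplicity 1), λ = 4 (multiplicity 1), λ = 5 (multiplicity 1), λ = 6 (multiplicity 1), λ = 7 (multiplicity 1), λ = 8 (multiplicity 1), λ = 9 (multiplicity 1)


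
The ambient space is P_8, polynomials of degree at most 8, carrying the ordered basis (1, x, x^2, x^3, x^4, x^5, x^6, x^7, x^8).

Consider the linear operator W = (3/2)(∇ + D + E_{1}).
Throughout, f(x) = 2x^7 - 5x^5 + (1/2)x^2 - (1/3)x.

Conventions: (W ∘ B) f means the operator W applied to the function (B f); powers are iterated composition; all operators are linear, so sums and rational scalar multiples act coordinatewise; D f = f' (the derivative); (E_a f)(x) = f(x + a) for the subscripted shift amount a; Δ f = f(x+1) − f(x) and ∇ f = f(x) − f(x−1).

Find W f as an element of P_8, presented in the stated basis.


∇ f = 14x^6 - 42x^5 + 45x^4 - 20x^3 - 8x^2 + 12x - 23/6
D f = 14x^6 - 25x^4 + x - 1/3
E_{1} f = 2x^7 + 14x^6 + 37x^5 + 45x^4 + 20x^3 - (15/2)x^2 - (31/3)x - 17/6
(∇ + D + E_{1}) f = 2x^7 + 42x^6 - 5x^5 + 65x^4 - (31/2)x^2 + (8/3)x - 7
((3/2)(∇ + D + E_{1})) f = 3x^7 + 63x^6 - (15/2)x^5 + (195/2)x^4 - (93/4)x^2 + 4x - 21/2

g(x) = 3x^7 + 63x^6 - (15/2)x^5 + (195/2)x^4 - (93/4)x^2 + 4x - 21/2


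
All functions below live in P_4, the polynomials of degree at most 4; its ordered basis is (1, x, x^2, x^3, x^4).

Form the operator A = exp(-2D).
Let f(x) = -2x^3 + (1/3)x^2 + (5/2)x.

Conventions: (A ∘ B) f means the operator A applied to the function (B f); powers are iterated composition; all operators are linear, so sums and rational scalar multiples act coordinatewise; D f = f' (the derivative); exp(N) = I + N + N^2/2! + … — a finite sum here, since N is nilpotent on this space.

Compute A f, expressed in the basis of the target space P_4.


g(x) = -2x^3 + (37/3)x^2 - (137/6)x + 37/3

order-1 term: 12x^2 - (4/3)x - 5
order-2 term: -24x + 4/3
order-3 term: 16
the series for exp(-2D) f terminates at order 3
exp(-2D) f = -2x^3 + (37/3)x^2 - (137/6)x + 37/3


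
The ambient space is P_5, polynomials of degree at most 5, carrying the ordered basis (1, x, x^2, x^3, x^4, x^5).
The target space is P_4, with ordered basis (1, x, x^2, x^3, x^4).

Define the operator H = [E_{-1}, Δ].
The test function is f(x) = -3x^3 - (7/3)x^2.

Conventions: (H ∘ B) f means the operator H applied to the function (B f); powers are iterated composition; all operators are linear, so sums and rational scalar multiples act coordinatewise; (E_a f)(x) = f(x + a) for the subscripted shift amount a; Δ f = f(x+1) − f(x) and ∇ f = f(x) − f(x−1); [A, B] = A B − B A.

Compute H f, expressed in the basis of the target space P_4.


the result is g(x) = 0

Δ f = -9x^2 - (41/3)x - 16/3
E_{-1} Δ f = -9x^2 + (13/3)x - 2/3
E_{-1} f = -3x^3 + (20/3)x^2 - (13/3)x + 2/3
Δ E_{-1} f = -9x^2 + (13/3)x - 2/3
[E_{-1}, Δ] f = 0


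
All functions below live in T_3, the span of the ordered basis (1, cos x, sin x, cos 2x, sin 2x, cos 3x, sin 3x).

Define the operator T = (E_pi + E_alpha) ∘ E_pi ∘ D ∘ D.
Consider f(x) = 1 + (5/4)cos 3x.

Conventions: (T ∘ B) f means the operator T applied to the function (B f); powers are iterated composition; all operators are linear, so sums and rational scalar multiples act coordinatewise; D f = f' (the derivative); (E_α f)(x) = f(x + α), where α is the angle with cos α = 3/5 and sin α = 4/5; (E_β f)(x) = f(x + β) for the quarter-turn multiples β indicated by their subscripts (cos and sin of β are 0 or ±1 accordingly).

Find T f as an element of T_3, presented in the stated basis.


D f = -(15/4)sin 3x
D D f = -(45/4)cos 3x
E_pi (D ∘ D) f = (45/4)cos 3x
E_pi E_pi (D ∘ D) f = -(45/4)cos 3x
E_alpha E_pi (D ∘ D) f = -(1053/100)cos 3x - (99/25)sin 3x
(E_pi + E_alpha) E_pi (D ∘ D) f = -(1089/50)cos 3x - (99/25)sin 3x

g(x) = -(1089/50)cos 3x - (99/25)sin 3x


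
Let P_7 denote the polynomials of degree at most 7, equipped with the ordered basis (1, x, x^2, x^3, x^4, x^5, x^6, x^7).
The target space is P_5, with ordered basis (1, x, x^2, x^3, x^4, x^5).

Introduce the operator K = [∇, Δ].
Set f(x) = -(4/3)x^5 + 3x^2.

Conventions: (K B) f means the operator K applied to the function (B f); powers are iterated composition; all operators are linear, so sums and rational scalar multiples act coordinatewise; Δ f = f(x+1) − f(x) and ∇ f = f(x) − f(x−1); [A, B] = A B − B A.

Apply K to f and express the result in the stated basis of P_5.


Δ f = -(20/3)x^4 - (40/3)x^3 - (40/3)x^2 - (2/3)x + 5/3
∇ Δ f = -(80/3)x^3 - (40/3)x + 6
∇ f = -(20/3)x^4 + (40/3)x^3 - (40/3)x^2 + (38/3)x - 13/3
Δ ∇ f = -(80/3)x^3 - (40/3)x + 6
[∇, Δ] f = 0

g(x) = 0


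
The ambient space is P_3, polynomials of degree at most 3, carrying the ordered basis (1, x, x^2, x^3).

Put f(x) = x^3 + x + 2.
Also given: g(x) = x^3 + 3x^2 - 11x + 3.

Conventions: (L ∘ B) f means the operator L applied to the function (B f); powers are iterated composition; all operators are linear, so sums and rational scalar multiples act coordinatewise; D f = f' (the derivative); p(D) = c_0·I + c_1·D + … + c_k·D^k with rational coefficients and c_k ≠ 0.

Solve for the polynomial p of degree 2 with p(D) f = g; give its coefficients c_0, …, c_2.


p(D) = I + D − 2·D^2, i.e. c_0 = 1, c_1 = 1, c_2 = -2

D^0 f = x^3 + x + 2
D^1 f = 3x^2 + 1
D^2 f = 6x
matching coefficients of g against c_0 f + c_1 Df + … from the top degree down determines the c_i
solution: c_0 = 1, c_1 = 1, c_2 = -2


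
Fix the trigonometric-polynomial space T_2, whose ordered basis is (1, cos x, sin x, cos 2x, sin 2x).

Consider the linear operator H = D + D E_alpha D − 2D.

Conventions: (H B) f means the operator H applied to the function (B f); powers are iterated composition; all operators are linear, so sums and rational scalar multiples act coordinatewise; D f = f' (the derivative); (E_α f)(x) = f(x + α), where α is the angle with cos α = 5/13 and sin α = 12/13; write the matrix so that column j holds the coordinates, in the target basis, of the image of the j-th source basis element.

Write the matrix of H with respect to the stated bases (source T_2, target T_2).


image of 1: 0
image of cos x: -(5/13)cos x + (25/13)sin x
image of sin x: -(25/13)cos x - (5/13)sin x
image of cos 2x: (476/169)cos 2x + (818/169)sin 2x
image of sin 2x: -(818/169)cos 2x + (476/169)sin 2x
each image's coordinates form column j of the matrix

the matrix is [[0, 0, 0, 0, 0]; [0, -5/13, -25/13, 0, 0]; [0, 25/13, -5/13, 0, 0]; [0, 0, 0, 476/169, -818/169]; [0, 0, 0, 818/169, 476/169]] (rows listed top to bottom)


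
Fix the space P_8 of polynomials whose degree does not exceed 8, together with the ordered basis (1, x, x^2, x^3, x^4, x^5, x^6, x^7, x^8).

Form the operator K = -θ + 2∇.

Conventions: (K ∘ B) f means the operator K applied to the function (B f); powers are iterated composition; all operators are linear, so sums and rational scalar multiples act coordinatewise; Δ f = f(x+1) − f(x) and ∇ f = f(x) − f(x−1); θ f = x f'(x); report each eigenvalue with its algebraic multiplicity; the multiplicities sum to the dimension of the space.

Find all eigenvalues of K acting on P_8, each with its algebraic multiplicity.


image of 1: 0
image of x: -x + 2
image of x^2: -2x^2 + 4x - 2
image of x^3: -3x^3 + 6x^2 - 6x + 2
image of x^4: -4x^4 + 8x^3 - 12x^2 + 8x - 2
image of x^5: -5x^5 + 10x^4 - 20x^3 + 20x^2 - 10x + 2
image of x^6: -6x^6 + 12x^5 - 30x^4 + 40x^3 - 30x^2 + 12x - 2
image of x^7: -7x^7 + 14x^6 - 42x^5 + 70x^4 - 70x^3 + 42x^2 - 14x + 2
image of x^8: -8x^8 + 16x^7 - 56x^6 + 112x^5 - 140x^4 + 112x^3 - 56x^2 + 16x - 2
the matrix is upper triangular; its diagonal is (0, -1, -2, -3, -4, -5, -6, -7, -8)
for a triangular matrix the eigenvalues are the diagonal entries, with algebraic multiplicity their repetition count

λ = -8 (multiplicity 1), λ = -7 (multiplicity 1), λ = -6 (multiplicity 1), λ = -5 (multiplicity 1), λ = -4 (multiplicity 1), λ = -3 (multiplicity 1), λ = -2 (multiplicity 1), λ = -1 (multiplicity 1), λ = 0 (multiplicity 1)


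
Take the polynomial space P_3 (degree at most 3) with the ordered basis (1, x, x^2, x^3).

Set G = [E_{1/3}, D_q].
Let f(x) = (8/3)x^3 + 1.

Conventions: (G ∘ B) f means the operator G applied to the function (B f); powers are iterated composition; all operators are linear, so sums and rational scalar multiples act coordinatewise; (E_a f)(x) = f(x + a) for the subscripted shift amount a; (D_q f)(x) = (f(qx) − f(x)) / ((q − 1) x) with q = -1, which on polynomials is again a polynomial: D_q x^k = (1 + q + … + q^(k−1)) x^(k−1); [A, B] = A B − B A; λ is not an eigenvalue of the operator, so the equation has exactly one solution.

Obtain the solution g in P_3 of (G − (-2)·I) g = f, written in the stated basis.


the result is g(x) = (4/3)x^3 - (4/9)x + 35/54

write g with unknown coordinates in the stated basis and equate coefficients in (G − (-2)·I) g = f
solving from the highest basis element down gives g = (4/3)x^3 - (4/9)x + 35/54
check: G g = (8/9)x - 8/27
so G g − (-2)·g = (8/3)x^3 + 1 = f ✓


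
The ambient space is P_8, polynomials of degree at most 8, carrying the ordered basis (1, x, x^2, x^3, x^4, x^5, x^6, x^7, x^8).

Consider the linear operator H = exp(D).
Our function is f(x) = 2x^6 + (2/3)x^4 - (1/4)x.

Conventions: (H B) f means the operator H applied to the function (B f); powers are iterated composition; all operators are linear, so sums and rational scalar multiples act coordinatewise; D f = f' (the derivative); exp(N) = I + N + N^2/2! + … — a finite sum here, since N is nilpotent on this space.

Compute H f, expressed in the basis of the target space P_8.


order-1 term: 12x^5 + (8/3)x^3 - 1/4
order-2 term: 30x^4 + 4x^2
order-3 term: 40x^3 + (8/3)x
order-4 term: 30x^2 + 2/3
order-5 term: 12x
order-6 term: 2
the series for exp(D) f terminates at order 6
exp(D) f = 2x^6 + 12x^5 + (92/3)x^4 + (128/3)x^3 + 34x^2 + (173/12)x + 29/12

the result is g(x) = 2x^6 + 12x^5 + (92/3)x^4 + (128/3)x^3 + 34x^2 + (173/12)x + 29/12


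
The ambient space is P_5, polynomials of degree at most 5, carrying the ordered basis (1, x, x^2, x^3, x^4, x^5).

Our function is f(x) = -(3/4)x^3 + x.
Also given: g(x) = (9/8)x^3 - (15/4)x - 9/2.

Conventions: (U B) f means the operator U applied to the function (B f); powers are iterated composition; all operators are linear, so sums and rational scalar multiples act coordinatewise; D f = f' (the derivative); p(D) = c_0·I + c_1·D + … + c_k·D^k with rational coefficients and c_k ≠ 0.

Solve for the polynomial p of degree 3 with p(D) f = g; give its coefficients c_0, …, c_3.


D^0 f = -(3/4)x^3 + x
D^1 f = -(9/4)x^2 + 1
D^2 f = -(9/2)x
D^3 f = -9/2
matching coefficients of g against c_0 f + c_1 Df + … from the top degree down determines the c_i
solution: c_0 = -3/2, c_1 = 0, c_2 = 1/2, c_3 = 1

p(D) = -(3/2)·I + (1/2)·D^2 + D^3, i.e. c_0 = -3/2, c_1 = 0, c_2 = 1/2, c_3 = 1


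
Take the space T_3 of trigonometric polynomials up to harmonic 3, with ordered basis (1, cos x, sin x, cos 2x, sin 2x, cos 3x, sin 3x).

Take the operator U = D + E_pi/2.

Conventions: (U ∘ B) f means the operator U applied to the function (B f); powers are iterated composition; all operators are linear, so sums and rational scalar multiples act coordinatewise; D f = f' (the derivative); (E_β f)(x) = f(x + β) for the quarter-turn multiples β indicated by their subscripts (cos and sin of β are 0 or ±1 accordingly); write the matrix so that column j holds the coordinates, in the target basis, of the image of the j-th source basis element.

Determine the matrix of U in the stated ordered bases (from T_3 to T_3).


image of 1: 1
image of cos x: -2sin x
image of sin x: 2cos x
image of cos 2x: -cos 2x - 2sin 2x
image of sin 2x: 2cos 2x - sin 2x
image of cos 3x: -2sin 3x
image of sin 3x: 2cos 3x
each image's coordinates form column j of the matrix

the matrix is [[1, 0, 0, 0, 0, 0, 0]; [0, 0, 2, 0, 0, 0, 0]; [0, -2, 0, 0, 0, 0, 0]; [0, 0, 0, -1, 2, 0, 0]; [0, 0, 0, -2, -1, 0, 0]; [0, 0, 0, 0, 0, 0, 2]; [0, 0, 0, 0, 0, -2, 0]] (rows listed top to bottom)


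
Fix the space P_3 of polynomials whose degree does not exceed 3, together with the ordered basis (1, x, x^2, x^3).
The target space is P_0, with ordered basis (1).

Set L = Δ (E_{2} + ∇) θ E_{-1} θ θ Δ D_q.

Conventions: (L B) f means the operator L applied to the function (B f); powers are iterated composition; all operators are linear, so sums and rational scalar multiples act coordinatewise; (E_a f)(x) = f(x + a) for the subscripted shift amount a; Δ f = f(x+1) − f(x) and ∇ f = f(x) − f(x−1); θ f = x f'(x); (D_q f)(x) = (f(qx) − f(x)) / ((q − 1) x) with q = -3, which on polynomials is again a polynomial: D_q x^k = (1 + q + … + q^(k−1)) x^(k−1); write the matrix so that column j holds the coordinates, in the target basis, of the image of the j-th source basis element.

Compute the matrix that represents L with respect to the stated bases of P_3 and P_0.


image of 1: 0
image of x: 0
image of x^2: 0
image of x^3: 14
each image's coordinates form column j of the matrix

the matrix is [[0, 0, 0, 14]] (rows listed top to bottom)


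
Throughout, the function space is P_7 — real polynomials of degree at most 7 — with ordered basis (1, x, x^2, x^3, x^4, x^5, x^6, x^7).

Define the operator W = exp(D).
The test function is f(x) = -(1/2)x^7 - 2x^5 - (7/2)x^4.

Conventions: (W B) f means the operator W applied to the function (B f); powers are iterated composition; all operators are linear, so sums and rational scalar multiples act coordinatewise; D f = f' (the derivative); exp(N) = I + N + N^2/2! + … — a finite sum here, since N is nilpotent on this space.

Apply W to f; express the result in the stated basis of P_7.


order-1 term: -(7/2)x^6 - 10x^4 - 14x^3
order-2 term: -(21/2)x^5 - 20x^3 - 21x^2
order-3 term: -(35/2)x^4 - 20x^2 - 14x
order-4 term: -(35/2)x^3 - 10x - 7/2
order-5 term: -(21/2)x^2 - 2
order-6 term: -(7/2)x
order-7 term: -1/2
the series for exp(D) f terminates at order 7
exp(D) f = -(1/2)x^7 - (7/2)x^6 - (25/2)x^5 - 31x^4 - (103/2)x^3 - (103/2)x^2 - (55/2)x - 6

g(x) = -(1/2)x^7 - (7/2)x^6 - (25/2)x^5 - 31x^4 - (103/2)x^3 - (103/2)x^2 - (55/2)x - 6


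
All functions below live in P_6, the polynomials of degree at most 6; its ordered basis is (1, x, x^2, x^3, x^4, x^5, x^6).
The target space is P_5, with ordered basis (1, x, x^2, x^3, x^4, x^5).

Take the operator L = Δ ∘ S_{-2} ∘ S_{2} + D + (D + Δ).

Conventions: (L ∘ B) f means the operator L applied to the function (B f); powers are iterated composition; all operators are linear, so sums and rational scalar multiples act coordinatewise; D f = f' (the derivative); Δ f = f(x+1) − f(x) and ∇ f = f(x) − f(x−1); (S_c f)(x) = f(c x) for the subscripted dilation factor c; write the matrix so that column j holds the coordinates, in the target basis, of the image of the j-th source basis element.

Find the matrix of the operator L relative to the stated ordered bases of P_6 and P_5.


image of 1: 0
image of x: -1
image of x^2: 38x + 17
image of x^3: -183x^2 - 189x - 63
image of x^4: 1036x^3 + 1542x^2 + 1028x + 257
image of x^5: -5105x^4 - 10230x^3 - 10230x^2 - 5115x - 1023
image of x^6: 24594x^5 + 61455x^4 + 81940x^3 + 61455x^2 + 24582x + 4097
each image's coordinates form column j of the matrix

the matrix is [[0, -1, 17, -63, 257, -1023, 4097]; [0, 0, 38, -189, 1028, -5115, 24582]; [0, 0, 0, -183, 1542, -10230, 61455]; [0, 0, 0, 0, 1036, -10230, 81940]; [0, 0, 0, 0, 0, -5105, 61455]; [0, 0, 0, 0, 0, 0, 24594]] (rows listed top to bottom)


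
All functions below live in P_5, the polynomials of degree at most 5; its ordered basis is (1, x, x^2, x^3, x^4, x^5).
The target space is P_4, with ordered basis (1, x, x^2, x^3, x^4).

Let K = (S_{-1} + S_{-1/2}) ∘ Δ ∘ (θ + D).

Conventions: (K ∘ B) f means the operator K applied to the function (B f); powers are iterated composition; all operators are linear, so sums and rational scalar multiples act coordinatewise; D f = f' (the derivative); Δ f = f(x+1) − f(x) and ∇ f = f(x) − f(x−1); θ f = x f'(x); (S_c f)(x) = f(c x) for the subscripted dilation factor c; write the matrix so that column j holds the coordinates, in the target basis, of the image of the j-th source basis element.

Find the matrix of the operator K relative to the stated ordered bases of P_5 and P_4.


the matrix is [[0, 2, 8, 12, 16, 20]; [0, 0, -6, -45/2, -42, -135/2]; [0, 0, 0, 45/4, 45, 100]; [0, 0, 0, 0, -18, -315/4]; [0, 0, 0, 0, 0, 425/16]] (rows listed top to bottom)

image of 1: 0
image of x: 2
image of x^2: -6x + 8
image of x^3: (45/4)x^2 - (45/2)x + 12
image of x^4: -18x^3 + 45x^2 - 42x + 16
image of x^5: (425/16)x^4 - (315/4)x^3 + 100x^2 - (135/2)x + 20
each image's coordinates form column j of the matrix


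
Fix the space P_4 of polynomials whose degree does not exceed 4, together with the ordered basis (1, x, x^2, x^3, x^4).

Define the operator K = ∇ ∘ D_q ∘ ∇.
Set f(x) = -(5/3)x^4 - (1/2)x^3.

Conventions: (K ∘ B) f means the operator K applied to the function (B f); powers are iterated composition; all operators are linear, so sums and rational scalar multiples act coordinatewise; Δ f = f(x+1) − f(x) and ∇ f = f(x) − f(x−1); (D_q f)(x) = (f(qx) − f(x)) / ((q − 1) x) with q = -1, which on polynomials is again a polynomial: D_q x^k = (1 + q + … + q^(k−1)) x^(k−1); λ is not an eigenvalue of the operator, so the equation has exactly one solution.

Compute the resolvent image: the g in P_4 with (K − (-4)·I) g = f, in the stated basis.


write g with unknown coordinates in the stated basis and equate coefficients in (K − (-4)·I) g = f
solving from the highest basis element down gives g = -(5/12)x^4 - (1/8)x^3 + (5/6)x - 5/12
check: K g = -(10/3)x + 5/3
so K g − (-4)·g = -(5/3)x^4 - (1/2)x^3 = f ✓

the result is g(x) = -(5/12)x^4 - (1/8)x^3 + (5/6)x - 5/12


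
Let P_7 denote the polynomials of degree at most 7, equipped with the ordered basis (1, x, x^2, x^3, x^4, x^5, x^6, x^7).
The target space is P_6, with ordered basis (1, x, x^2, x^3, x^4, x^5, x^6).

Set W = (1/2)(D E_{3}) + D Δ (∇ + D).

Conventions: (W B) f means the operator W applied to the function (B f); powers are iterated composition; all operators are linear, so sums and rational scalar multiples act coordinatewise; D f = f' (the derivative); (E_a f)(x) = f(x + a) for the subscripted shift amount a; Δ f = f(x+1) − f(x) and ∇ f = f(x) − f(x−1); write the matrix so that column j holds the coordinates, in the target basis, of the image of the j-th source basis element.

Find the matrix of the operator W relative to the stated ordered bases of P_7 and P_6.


the matrix is [[0, 1/2, 3, 51/2, 66, 465/2, 759, 5215/2]; [0, 0, 1, 9, 102, 330, 1395, 5313]; [0, 0, 0, 3/2, 18, 255, 990, 9765/2]; [0, 0, 0, 0, 2, 30, 510, 2310]; [0, 0, 0, 0, 0, 5/2, 45, 1785/2]; [0, 0, 0, 0, 0, 0, 3, 63]; [0, 0, 0, 0, 0, 0, 0, 7/2]] (rows listed top to bottom)

image of 1: 0
image of x: 1/2
image of x^2: x + 3
image of x^3: (3/2)x^2 + 9x + 51/2
image of x^4: 2x^3 + 18x^2 + 102x + 66
image of x^5: (5/2)x^4 + 30x^3 + 255x^2 + 330x + 465/2
image of x^6: 3x^5 + 45x^4 + 510x^3 + 990x^2 + 1395x + 759
image of x^7: (7/2)x^6 + 63x^5 + (1785/2)x^4 + 2310x^3 + (9765/2)x^2 + 5313x + 5215/2
each image's coordinates form column j of the matrix
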